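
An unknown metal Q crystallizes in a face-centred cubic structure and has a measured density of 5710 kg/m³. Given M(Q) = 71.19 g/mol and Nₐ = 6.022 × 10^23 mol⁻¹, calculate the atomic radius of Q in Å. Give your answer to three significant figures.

1.54 Å

For an FCC cell (Z = 4), a³ = Z·M/(N_A·ρ) = 4 × 71.19 / (6.022 × 10²³ × 5.710) = 8.281 × 10^-23 cm³, so a = 4.359 × 10^-8 cm = 4.359 Å.
Atoms touch along the face diagonal, so √2·a = 4r, so r = 0.3536 × a = 1.54 Å.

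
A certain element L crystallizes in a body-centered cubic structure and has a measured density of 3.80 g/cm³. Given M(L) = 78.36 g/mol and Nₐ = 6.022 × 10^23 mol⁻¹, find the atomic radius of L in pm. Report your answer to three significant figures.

For a BCC cell (Z = 2), a³ = Z·M/(N_A·ρ) = 2 × 78.36 / (6.022 × 10²³ × 3.800) = 6.849 × 10^-23 cm³, so a = 4.091 × 10^-8 cm = 409.1 pm.
Atoms touch along the body diagonal, so √3·a = 4r, so r = 0.4330 × a = 177 pm.

177 pm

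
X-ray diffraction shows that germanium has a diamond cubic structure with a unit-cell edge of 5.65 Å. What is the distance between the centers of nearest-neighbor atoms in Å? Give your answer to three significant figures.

2.45 Å

In a diamond cubic structure, nearest neighbors lie along the body diagonal with √3·a = 8r; the nearest-neighbor distance equals 2r = 0.4330·a.
d = 0.4330 × 5.65 = 2.45 Å.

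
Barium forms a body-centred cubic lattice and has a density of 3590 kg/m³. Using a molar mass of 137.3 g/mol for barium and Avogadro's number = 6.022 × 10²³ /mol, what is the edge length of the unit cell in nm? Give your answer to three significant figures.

With Z = 2 atoms per BCC cell, a³ = Z·M/(N_A·ρ) = 2 × 137.3 / (6.022 × 10²³ × 3.590 g/cm³) = 1.270 × 10^-22 cm³.
a = (1.270 × 10^-22)^(1/3) = 5.027 × 10^-8 cm = 0.503 nm.

0.503 nm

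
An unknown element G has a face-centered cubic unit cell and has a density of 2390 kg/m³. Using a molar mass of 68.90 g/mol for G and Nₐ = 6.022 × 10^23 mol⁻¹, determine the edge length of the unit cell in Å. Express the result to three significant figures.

With Z = 4 atoms per FCC cell, a³ = Z·M/(N_A·ρ) = 4 × 68.90 / (6.022 × 10²³ × 2.390 g/cm³) = 1.915 × 10^-22 cm³.
a = (1.915 × 10^-22)^(1/3) = 5.764 × 10^-8 cm = 5.76 Å.

5.76 Å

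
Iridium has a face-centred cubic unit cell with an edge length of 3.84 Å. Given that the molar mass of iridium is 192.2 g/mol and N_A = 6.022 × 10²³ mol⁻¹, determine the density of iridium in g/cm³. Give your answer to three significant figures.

An FCC unit cell contains Z = 4 atoms.
Cell volume: a³ = (3.84 Å)³ = (3.840 × 10^-8 cm)³ = 5.662 × 10^-23 cm³.
ρ = Z·M/(N_A·a³) = 4 × 192.2 / (6.022 × 10²³ × 5.662 × 10^-23) = 22.55 g/cm³.

22.5 g/cm³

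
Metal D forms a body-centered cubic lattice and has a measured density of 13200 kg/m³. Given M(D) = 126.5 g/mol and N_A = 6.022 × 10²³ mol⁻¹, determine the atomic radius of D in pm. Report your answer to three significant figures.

For a BCC cell (Z = 2), a³ = Z·M/(N_A·ρ) = 2 × 126.5 / (6.022 × 10²³ × 13.20) = 3.183 × 10^-23 cm³, so a = 3.169 × 10^-8 cm = 316.9 pm.
Atoms touch along the body diagonal, so √3·a = 4r, so r = 0.4330 × a = 137 pm.

137 pm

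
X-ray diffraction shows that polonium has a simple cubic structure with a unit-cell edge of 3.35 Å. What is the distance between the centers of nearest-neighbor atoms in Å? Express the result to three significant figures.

3.35 Å

In a simple cubic structure, atoms touch along the cell edge, so a = 2r; the nearest-neighbor distance equals 2r = 1.000·a.
d = 1.000 × 3.35 = 3.35 Å.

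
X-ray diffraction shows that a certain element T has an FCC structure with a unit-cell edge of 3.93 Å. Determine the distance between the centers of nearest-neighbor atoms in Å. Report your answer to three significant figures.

In an FCC structure, atoms touch along the face diagonal, so √2·a = 4r; the nearest-neighbor distance equals 2r = 0.7071·a.
d = 0.7071 × 3.93 = 2.78 Å.

2.78 Å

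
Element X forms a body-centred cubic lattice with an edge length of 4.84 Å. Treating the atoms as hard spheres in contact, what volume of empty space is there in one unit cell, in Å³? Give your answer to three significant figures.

36.3 Å³

In a BCC lattice atoms touch along the body diagonal, so √3·a = 4r, so r = 0.4330a = 2.096 Å.
V_cell = a³ = 113.4 Å³; V_atoms = 2 × (4/3)πr³ = 77.12 Å³.
Empty space = 113.4 − 77.12 = 36.3 Å³.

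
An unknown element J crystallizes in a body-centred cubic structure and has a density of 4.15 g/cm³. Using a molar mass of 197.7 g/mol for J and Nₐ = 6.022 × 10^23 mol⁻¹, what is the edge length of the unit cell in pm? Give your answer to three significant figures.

With Z = 2 atoms per BCC cell, a³ = Z·M/(N_A·ρ) = 2 × 197.7 / (6.022 × 10²³ × 4.150 g/cm³) = 1.582 × 10^-22 cm³.
a = (1.582 × 10^-22)^(1/3) = 5.409 × 10^-8 cm = 541 pm.

541 pm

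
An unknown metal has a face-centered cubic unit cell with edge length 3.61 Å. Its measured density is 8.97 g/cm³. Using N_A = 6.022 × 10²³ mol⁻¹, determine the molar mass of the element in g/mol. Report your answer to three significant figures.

63.5 g/mol

An FCC cell has Z = 4 atoms; a = 3.610 × 10^-8 cm.
M = ρ·N_A·a³/Z = 8.97 × 6.022 × 10²³ × 4.705 × 10^-23 / 4 = 63.5 g/mol.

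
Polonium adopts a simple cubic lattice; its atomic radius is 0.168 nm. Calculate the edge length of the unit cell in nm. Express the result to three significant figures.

0.336 nm

In a simple cubic lattice, atoms touch along the cell edge, so a = 2r.
a = 2r = 2 × 0.168 = 0.336 nm.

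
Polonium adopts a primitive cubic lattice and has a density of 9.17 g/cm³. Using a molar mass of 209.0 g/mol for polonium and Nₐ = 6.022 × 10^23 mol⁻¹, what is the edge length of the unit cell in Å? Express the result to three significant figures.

With Z = 1 atom per simple cubic cell, a³ = Z·M/(N_A·ρ) = 1 × 209.0 / (6.022 × 10²³ × 9.170 g/cm³) = 3.785 × 10^-23 cm³.
a = (3.785 × 10^-23)^(1/3) = 3.357 × 10^-8 cm = 3.36 Å.

3.36 Å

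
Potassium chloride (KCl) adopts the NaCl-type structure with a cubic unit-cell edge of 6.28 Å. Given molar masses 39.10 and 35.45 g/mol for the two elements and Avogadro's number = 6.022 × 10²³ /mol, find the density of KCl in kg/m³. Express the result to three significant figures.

2000 kg/m³

The NaCl-type structure contains Z = 4 formula units per cell; M(KCl) = 39.10 + 35.45 = 74.55 g/mol.
a³ = (6.280 × 10^-8 cm)³ = 2.477 × 10^-22 cm³.
ρ = 4 × 74.55 / (6.022 × 10²³ × 2.477 × 10^-22) = 1.999 g/cm³ = 2000 kg/m³.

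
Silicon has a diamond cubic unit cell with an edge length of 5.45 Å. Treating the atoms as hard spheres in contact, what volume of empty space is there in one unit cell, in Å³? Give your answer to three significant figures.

107 Å³

In a diamond cubic lattice nearest neighbors lie along the body diagonal with √3·a = 8r, so r = 0.2165a = 1.180 Å.
V_cell = a³ = 161.9 Å³; V_atoms = 8 × (4/3)πr³ = 55.05 Å³.
Empty space = 161.9 − 55.05 = 107 Å³.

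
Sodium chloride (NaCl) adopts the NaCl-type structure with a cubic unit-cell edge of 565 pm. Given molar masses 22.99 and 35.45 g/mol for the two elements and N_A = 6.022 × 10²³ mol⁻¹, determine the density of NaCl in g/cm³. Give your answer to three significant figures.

The NaCl-type structure contains Z = 4 formula units per cell; M(NaCl) = 22.99 + 35.45 = 58.44 g/mol.
a³ = (5.650 × 10^-8 cm)³ = 1.804 × 10^-22 cm³.
ρ = 4 × 58.44 / (6.022 × 10²³ × 1.804 × 10^-22) = 2.152 g/cm³.

2.15 g/cm³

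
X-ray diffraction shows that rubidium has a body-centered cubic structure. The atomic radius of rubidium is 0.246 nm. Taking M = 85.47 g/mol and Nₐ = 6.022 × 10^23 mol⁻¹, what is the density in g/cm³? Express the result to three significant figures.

In a BCC lattice, atoms touch along the body diagonal, so √3·a = 4r, giving a = 0.5681 nm = 5.681 × 10^-8 cm.
With Z = 2, ρ = Z·M/(N_A·a³) = 2 × 85.47 / (6.022 × 10²³ × 1.834 × 10^-22) = 1.548 g/cm³.

1.55 g/cm³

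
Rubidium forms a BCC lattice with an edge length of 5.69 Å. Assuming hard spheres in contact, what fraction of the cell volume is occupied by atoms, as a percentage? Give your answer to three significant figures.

68.0%

In a BCC lattice atoms touch along the body diagonal, so √3·a = 4r, so r = 0.4330a = 2.464 Å.
Packing fraction = Z·(4/3)πr³ / a³ = 2 × (4/3)π × (2.464)³ / (5.69)³ = 0.6802 = 68.0%.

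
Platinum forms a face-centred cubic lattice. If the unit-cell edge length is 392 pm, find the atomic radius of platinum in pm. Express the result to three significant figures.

In an FCC lattice, atoms touch along the face diagonal, so √2·a = 4r.
r = √2·a/4 = 1.4142 × 392 / 4 = 139 pm.

139 pm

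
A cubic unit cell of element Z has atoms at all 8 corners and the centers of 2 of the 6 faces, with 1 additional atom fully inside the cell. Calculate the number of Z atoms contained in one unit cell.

3

Corner atoms are shared by 8 cells (1/8 each), face atoms by 2 (1/2 each), interior atoms are unshared.
Net atoms = 8 × 1/8 + 2 × 1/2 + 1 = 1 + 1 + 1 = 3.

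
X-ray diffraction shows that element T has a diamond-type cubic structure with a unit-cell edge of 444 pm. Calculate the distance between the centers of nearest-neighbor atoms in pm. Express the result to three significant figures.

In a diamond cubic structure, nearest neighbors lie along the body diagonal with √3·a = 8r; the nearest-neighbor distance equals 2r = 0.4330·a.
d = 0.4330 × 444 = 192 pm.

192 pm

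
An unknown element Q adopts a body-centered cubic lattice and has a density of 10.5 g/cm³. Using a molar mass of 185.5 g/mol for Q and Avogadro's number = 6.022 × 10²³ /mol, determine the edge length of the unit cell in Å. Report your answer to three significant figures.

With Z = 2 atoms per BCC cell, a³ = Z·M/(N_A·ρ) = 2 × 185.5 / (6.022 × 10²³ × 10.50 g/cm³) = 5.867 × 10^-23 cm³.
a = (5.867 × 10^-23)^(1/3) = 3.886 × 10^-8 cm = 3.89 Å.

3.89 Å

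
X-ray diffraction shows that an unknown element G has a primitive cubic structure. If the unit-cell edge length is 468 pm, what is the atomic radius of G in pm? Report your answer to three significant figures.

In a simple cubic lattice, atoms touch along the cell edge, so a = 2r.
r = a/2 = 468/2 = 234 pm.

234 pm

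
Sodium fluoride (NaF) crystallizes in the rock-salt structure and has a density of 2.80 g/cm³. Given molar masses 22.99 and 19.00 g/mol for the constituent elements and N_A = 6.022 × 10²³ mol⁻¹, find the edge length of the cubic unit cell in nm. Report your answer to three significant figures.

M(NaF) = 41.99 g/mol; Z = 4 formula units per cell.
a³ = Z·M/(N_A·ρ) = 4 × 41.99 / (6.022 × 10²³ × 2.80) = 9.961 × 10^-23 cm³, so a = 4.636 × 10^-8 cm = 0.464 nm.

0.464 nm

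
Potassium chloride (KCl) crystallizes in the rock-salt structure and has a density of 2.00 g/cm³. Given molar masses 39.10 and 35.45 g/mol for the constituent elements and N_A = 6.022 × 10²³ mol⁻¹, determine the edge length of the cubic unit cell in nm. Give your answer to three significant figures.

0.628 nm

M(KCl) = 74.55 g/mol; Z = 4 formula units per cell.
a³ = Z·M/(N_A·ρ) = 4 × 74.55 / (6.022 × 10²³ × 2.00) = 2.476 × 10^-22 cm³, so a = 6.279 × 10^-8 cm = 0.628 nm.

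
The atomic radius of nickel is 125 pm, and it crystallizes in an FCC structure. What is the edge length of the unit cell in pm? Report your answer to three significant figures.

In an FCC lattice, atoms touch along the face diagonal, so √2·a = 4r.
a = 4r/√2 = 4 × 125 / 1.4142 = 354 pm.

354 pm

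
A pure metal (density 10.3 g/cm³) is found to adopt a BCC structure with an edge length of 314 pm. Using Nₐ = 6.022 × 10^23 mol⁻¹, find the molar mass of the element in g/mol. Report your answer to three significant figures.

96.0 g/mol

A BCC cell has Z = 2 atoms; a = 3.140 × 10^-8 cm.
M = ρ·N_A·a³/Z = 10.3 × 6.022 × 10²³ × 3.096 × 10^-23 / 2 = 96.0 g/mol.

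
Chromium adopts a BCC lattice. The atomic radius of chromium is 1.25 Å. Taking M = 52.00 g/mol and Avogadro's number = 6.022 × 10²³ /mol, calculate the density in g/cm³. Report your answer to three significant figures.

In a BCC lattice, atoms touch along the body diagonal, so √3·a = 4r, giving a = 2.887 Å = 2.887 × 10^-8 cm.
With Z = 2, ρ = Z·M/(N_A·a³) = 2 × 52.00 / (6.022 × 10²³ × 2.406 × 10^-23) = 7.179 g/cm³.

7.18 g/cm³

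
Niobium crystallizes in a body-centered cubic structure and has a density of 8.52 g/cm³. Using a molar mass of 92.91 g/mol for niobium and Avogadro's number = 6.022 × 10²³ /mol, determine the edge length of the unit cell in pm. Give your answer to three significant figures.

331 pm

With Z = 2 atoms per BCC cell, a³ = Z·M/(N_A·ρ) = 2 × 92.91 / (6.022 × 10²³ × 8.520 g/cm³) = 3.622 × 10^-23 cm³.
a = (3.622 × 10^-23)^(1/3) = 3.309 × 10^-8 cm = 331 pm.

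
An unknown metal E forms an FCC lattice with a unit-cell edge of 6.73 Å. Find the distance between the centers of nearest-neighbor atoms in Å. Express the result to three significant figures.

4.76 Å

In an FCC structure, atoms touch along the face diagonal, so √2·a = 4r; the nearest-neighbor distance equals 2r = 0.7071·a.
d = 0.7071 × 6.73 = 4.76 Å.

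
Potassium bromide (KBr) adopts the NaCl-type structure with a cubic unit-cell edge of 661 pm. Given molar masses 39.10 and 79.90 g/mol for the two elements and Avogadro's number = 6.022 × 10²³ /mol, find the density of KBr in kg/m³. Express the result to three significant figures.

The NaCl-type structure contains Z = 4 formula units per cell; M(KBr) = 39.10 + 79.90 = 119.0 g/mol.
a³ = (6.610 × 10^-8 cm)³ = 2.888 × 10^-22 cm³.
ρ = 4 × 119.0 / (6.022 × 10²³ × 2.888 × 10^-22) = 2.737 g/cm³ = 2740 kg/m³.

2740 kg/m³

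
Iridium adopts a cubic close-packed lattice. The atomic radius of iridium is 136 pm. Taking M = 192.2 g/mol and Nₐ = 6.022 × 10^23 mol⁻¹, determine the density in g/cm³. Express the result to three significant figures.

In an FCC lattice, atoms touch along the face diagonal, so √2·a = 4r, giving a = 384.7 pm = 3.847 × 10^-8 cm.
With Z = 4, ρ = Z·M/(N_A·a³) = 4 × 192.2 / (6.022 × 10²³ × 5.692 × 10^-23) = 22.43 g/cm³.

22.4 g/cm³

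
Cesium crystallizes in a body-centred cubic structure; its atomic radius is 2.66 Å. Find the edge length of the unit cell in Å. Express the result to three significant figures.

6.14 Å

In a BCC lattice, atoms touch along the body diagonal, so √3·a = 4r.
a = 4r/√3 = 4 × 2.66 / 1.7321 = 6.14 Å.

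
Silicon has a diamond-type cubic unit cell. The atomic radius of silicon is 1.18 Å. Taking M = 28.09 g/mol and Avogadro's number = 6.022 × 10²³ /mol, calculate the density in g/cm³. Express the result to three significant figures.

2.30 g/cm³

In a diamond cubic lattice, nearest neighbors lie along the body diagonal with √3·a = 8r, giving a = 5.450 Å = 5.450 × 10^-8 cm.
With Z = 8, ρ = Z·M/(N_A·a³) = 8 × 28.09 / (6.022 × 10²³ × 1.619 × 10^-22) = 2.305 g/cm³.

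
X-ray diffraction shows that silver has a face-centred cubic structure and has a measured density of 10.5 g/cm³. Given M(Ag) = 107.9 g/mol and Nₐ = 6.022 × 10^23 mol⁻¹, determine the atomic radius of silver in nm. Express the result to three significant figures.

For an FCC cell (Z = 4), a³ = Z·M/(N_A·ρ) = 4 × 107.9 / (6.022 × 10²³ × 10.50) = 6.826 × 10^-23 cm³, so a = 4.087 × 10^-8 cm = 0.4087 nm.
Atoms touch along the face diagonal, so √2·a = 4r, so r = 0.3536 × a = 0.144 nm.

0.144 nm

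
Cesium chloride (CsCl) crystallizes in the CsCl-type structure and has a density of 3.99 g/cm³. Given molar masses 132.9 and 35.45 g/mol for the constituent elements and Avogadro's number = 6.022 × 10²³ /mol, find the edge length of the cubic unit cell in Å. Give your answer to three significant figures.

4.12 Å

M(CsCl) = 168.35 g/mol; Z = 1 formula unit per cell.
a³ = Z·M/(N_A·ρ) = 1 × 168.35 / (6.022 × 10²³ × 3.99) = 7.006 × 10^-23 cm³, so a = 4.123 × 10^-8 cm = 4.12 Å.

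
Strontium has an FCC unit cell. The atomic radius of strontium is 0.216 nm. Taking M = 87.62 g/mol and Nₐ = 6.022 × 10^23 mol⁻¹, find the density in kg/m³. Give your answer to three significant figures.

In an FCC lattice, atoms touch along the face diagonal, so √2·a = 4r, giving a = 0.6109 nm = 6.109 × 10^-8 cm.
With Z = 4, ρ = Z·M/(N_A·a³) = 4 × 87.62 / (6.022 × 10²³ × 2.280 × 10^-22) = 2.552 g/cm³ = 2550 kg/m³.

2550 kg/m³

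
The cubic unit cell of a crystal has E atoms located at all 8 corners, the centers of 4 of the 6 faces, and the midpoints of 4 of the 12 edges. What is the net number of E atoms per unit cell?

Corner atoms are shared by 8 cells (1/8 each), face atoms by 2 (1/2 each), edge atoms by 4 (1/4 each).
Net atoms = 8 × 1/8 + 4 × 1/2 + 4 × 1/4 = 1 + 2 + 1 = 4.

4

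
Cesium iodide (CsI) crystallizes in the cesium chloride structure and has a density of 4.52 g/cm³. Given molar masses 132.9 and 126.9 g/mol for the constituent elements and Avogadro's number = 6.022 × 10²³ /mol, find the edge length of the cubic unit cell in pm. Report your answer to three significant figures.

457 pm

M(CsI) = 259.8 g/mol; Z = 1 formula unit per cell.
a³ = Z·M/(N_A·ρ) = 1 × 259.8 / (6.022 × 10²³ × 4.52) = 9.545 × 10^-23 cm³, so a = 4.570 × 10^-8 cm = 457 pm.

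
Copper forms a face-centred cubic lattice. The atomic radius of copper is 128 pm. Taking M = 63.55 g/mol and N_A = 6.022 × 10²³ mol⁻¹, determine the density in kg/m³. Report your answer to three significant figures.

In an FCC lattice, atoms touch along the face diagonal, so √2·a = 4r, giving a = 362.0 pm = 3.620 × 10^-8 cm.
With Z = 4, ρ = Z·M/(N_A·a³) = 4 × 63.55 / (6.022 × 10²³ × 4.745 × 10^-23) = 8.895 g/cm³ = 8900 kg/m³.

8900 kg/m³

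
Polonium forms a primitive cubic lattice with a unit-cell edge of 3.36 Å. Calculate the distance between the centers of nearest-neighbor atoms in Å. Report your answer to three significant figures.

3.36 Å

In a simple cubic structure, atoms touch along the cell edge, so a = 2r; the nearest-neighbor distance equals 2r = 1.000·a.
d = 1.000 × 3.36 = 3.36 Å.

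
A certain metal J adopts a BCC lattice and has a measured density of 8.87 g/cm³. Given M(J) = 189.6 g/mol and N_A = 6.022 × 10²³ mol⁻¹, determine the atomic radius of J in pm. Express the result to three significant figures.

179 pm

For a BCC cell (Z = 2), a³ = Z·M/(N_A·ρ) = 2 × 189.6 / (6.022 × 10²³ × 8.870) = 7.099 × 10^-23 cm³, so a = 4.141 × 10^-8 cm = 414.1 pm.
Atoms touch along the body diagonal, so √3·a = 4r, so r = 0.4330 × a = 179 pm.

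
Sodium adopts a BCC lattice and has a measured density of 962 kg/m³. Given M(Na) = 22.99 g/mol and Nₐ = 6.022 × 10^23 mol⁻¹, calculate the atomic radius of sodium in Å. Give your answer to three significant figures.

For a BCC cell (Z = 2), a³ = Z·M/(N_A·ρ) = 2 × 22.99 / (6.022 × 10²³ × 0.9620) = 7.937 × 10^-23 cm³, so a = 4.298 × 10^-8 cm = 4.298 Å.
Atoms touch along the body diagonal, so √3·a = 4r, so r = 0.4330 × a = 1.86 Å.

1.86 Å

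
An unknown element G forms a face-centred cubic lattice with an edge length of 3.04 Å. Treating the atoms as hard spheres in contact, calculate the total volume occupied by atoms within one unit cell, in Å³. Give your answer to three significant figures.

20.8 Å³

In an FCC lattice atoms touch along the face diagonal, so √2·a = 4r, so r = 0.3536a = 1.075 Å.
V_atoms = Z × (4/3)πr³ = 4 × (4/3)π × (1.075)³ = 20.8 Å³.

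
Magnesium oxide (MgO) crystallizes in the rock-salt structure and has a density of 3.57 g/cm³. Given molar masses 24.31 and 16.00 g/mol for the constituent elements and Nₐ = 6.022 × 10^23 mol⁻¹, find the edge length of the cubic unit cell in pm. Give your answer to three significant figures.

M(MgO) = 40.31 g/mol; Z = 4 formula units per cell.
a³ = Z·M/(N_A·ρ) = 4 × 40.31 / (6.022 × 10²³ × 3.57) = 7.500 × 10^-23 cm³, so a = 4.217 × 10^-8 cm = 422 pm.

422 pm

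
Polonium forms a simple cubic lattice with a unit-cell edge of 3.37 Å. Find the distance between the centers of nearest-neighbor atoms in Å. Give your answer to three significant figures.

In a simple cubic structure, atoms touch along the cell edge, so a = 2r; the nearest-neighbor distance equals 2r = 1.000·a.
d = 1.000 × 3.37 = 3.37 Å.

3.37 Å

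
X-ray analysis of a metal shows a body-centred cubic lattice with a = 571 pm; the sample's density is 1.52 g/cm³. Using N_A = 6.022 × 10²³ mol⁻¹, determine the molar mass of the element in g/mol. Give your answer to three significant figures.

85.2 g/mol

A BCC cell has Z = 2 atoms; a = 5.710 × 10^-8 cm.
M = ρ·N_A·a³/Z = 1.52 × 6.022 × 10²³ × 1.862 × 10^-22 / 2 = 85.2 g/mol.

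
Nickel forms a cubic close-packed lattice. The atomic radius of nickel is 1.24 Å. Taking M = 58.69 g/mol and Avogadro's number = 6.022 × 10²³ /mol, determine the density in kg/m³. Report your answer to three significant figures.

In an FCC lattice, atoms touch along the face diagonal, so √2·a = 4r, giving a = 3.507 Å = 3.507 × 10^-8 cm.
With Z = 4, ρ = Z·M/(N_A·a³) = 4 × 58.69 / (6.022 × 10²³ × 4.314 × 10^-23) = 9.036 g/cm³ = 9040 kg/m³.

9040 kg/m³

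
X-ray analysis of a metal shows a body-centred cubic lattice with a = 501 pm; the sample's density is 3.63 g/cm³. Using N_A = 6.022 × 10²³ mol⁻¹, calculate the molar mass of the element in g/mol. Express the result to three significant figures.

137 g/mol

A BCC cell has Z = 2 atoms; a = 5.010 × 10^-8 cm.
M = ρ·N_A·a³/Z = 3.63 × 6.022 × 10²³ × 1.258 × 10^-22 / 2 = 137 g/mol.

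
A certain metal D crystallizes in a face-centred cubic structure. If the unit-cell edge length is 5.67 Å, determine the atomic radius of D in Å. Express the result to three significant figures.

2.00 Å

In an FCC lattice, atoms touch along the face diagonal, so √2·a = 4r.
r = √2·a/4 = 1.4142 × 5.67 / 4 = 2.00 Å.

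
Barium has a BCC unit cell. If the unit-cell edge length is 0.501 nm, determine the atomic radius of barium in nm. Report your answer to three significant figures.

In a BCC lattice, atoms touch along the body diagonal, so √3·a = 4r.
r = √3·a/4 = 1.7321 × 0.501 / 4 = 0.217 nm.

0.217 nm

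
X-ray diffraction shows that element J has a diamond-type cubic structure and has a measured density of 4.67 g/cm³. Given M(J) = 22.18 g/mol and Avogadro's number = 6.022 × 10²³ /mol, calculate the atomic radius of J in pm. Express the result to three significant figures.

86.2 pm

For a diamond cubic cell (Z = 8), a³ = Z·M/(N_A·ρ) = 8 × 22.18 / (6.022 × 10²³ × 4.670) = 6.309 × 10^-23 cm³, so a = 3.981 × 10^-8 cm = 398.1 pm.
Nearest neighbors lie along the body diagonal with √3·a = 8r, so r = 0.2165 × a = 86.2 pm.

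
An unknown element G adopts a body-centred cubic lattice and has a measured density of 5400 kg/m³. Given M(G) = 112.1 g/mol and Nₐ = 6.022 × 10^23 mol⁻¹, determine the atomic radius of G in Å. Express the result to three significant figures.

For a BCC cell (Z = 2), a³ = Z·M/(N_A·ρ) = 2 × 112.1 / (6.022 × 10²³ × 5.400) = 6.894 × 10^-23 cm³, so a = 4.100 × 10^-8 cm = 4.100 Å.
Atoms touch along the body diagonal, so √3·a = 4r, so r = 0.4330 × a = 1.78 Å.

1.78 Å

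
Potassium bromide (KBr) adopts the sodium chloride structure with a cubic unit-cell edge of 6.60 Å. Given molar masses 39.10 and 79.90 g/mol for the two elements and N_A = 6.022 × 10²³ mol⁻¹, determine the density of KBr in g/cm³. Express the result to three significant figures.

The sodium chloride structure contains Z = 4 formula units per cell; M(KBr) = 39.10 + 79.90 = 119.0 g/mol.
a³ = (6.600 × 10^-8 cm)³ = 2.875 × 10^-22 cm³.
ρ = 4 × 119.0 / (6.022 × 10²³ × 2.875 × 10^-22) = 2.749 g/cm³.

2.75 g/cm³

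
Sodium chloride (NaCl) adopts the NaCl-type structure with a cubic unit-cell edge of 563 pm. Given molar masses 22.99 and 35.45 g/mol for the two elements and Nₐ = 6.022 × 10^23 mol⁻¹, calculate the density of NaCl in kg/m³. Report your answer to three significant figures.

2180 kg/m³

The NaCl-type structure contains Z = 4 formula units per cell; M(NaCl) = 22.99 + 35.45 = 58.44 g/mol.
a³ = (5.630 × 10^-8 cm)³ = 1.785 × 10^-22 cm³.
ρ = 4 × 58.44 / (6.022 × 10²³ × 1.785 × 10^-22) = 2.175 g/cm³ = 2180 kg/m³.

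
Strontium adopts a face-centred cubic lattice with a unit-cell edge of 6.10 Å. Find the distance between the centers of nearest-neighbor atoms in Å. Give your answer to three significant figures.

4.31 Å

In an FCC structure, atoms touch along the face diagonal, so √2·a = 4r; the nearest-neighbor distance equals 2r = 0.7071·a.
d = 0.7071 × 6.10 = 4.31 Å.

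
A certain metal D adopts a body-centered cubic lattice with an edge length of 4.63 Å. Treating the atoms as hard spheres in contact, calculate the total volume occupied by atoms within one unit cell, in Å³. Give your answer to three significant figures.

In a BCC lattice atoms touch along the body diagonal, so √3·a = 4r, so r = 0.4330a = 2.005 Å.
V_atoms = Z × (4/3)πr³ = 2 × (4/3)π × (2.005)³ = 67.5 Å³.

67.5 Å³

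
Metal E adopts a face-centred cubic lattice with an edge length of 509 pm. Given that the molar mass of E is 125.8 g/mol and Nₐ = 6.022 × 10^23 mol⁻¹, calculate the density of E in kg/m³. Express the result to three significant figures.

6340 kg/m³

An FCC unit cell contains Z = 4 atoms.
Cell volume: a³ = (509 pm)³ = (5.090 × 10^-8 cm)³ = 1.319 × 10^-22 cm³.
ρ = Z·M/(N_A·a³) = 4 × 125.8 / (6.022 × 10²³ × 1.319 × 10^-22) = 6.336 g/cm³ = 6340 kg/m³.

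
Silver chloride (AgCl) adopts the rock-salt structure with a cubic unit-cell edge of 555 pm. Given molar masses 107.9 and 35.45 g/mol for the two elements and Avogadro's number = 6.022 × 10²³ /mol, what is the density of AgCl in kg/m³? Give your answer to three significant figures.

5570 kg/m³

The rock-salt structure contains Z = 4 formula units per cell; M(AgCl) = 107.9 + 35.45 = 143.35 g/mol.
a³ = (5.550 × 10^-8 cm)³ = 1.710 × 10^-22 cm³.
ρ = 4 × 143.35 / (6.022 × 10²³ × 1.710 × 10^-22) = 5.570 g/cm³ = 5570 kg/m³.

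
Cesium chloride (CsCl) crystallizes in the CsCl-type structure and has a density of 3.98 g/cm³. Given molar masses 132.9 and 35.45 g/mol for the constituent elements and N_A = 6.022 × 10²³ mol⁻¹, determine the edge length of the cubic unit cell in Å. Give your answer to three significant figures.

4.13 Å

M(CsCl) = 168.35 g/mol; Z = 1 formula unit per cell.
a³ = Z·M/(N_A·ρ) = 1 × 168.35 / (6.022 × 10²³ × 3.98) = 7.024 × 10^-23 cm³, so a = 4.126 × 10^-8 cm = 4.13 Å.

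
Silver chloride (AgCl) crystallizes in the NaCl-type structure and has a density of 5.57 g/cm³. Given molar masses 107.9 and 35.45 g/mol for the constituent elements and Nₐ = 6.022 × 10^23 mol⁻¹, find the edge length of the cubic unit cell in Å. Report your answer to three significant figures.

M(AgCl) = 143.35 g/mol; Z = 4 formula units per cell.
a³ = Z·M/(N_A·ρ) = 4 × 143.35 / (6.022 × 10²³ × 5.57) = 1.709 × 10^-22 cm³, so a = 5.550 × 10^-8 cm = 5.55 Å.

5.55 Å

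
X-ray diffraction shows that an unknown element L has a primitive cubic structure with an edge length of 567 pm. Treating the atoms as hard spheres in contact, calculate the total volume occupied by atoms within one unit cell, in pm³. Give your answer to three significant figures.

In a simple cubic lattice atoms touch along the cell edge, so a = 2r, so r = 0.5000a = 283.5 pm.
V_atoms = Z × (4/3)πr³ = 1 × (4/3)π × (283.5)³ = 9.54 × 10^7 pm³.

9.54 × 10^7 pm³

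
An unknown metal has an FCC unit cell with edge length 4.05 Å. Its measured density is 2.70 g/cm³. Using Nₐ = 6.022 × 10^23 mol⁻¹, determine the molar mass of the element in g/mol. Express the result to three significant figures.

An FCC cell has Z = 4 atoms; a = 4.050 × 10^-8 cm.
M = ρ·N_A·a³/Z = 2.70 × 6.022 × 10²³ × 6.643 × 10^-23 / 4 = 27.0 g/mol.

27.0 g/mol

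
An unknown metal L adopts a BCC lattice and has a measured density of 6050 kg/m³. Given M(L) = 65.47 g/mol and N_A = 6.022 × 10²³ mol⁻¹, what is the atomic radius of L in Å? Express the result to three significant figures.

1.43 Å

For a BCC cell (Z = 2), a³ = Z·M/(N_A·ρ) = 2 × 65.47 / (6.022 × 10²³ × 6.050) = 3.594 × 10^-23 cm³, so a = 3.300 × 10^-8 cm = 3.300 Å.
Atoms touch along the body diagonal, so √3·a = 4r, so r = 0.4330 × a = 1.43 Å.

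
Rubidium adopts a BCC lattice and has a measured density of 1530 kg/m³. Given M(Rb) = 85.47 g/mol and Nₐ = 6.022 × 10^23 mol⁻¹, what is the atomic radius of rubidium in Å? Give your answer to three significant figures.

For a BCC cell (Z = 2), a³ = Z·M/(N_A·ρ) = 2 × 85.47 / (6.022 × 10²³ × 1.530) = 1.855 × 10^-22 cm³, so a = 5.703 × 10^-8 cm = 5.703 Å.
Atoms touch along the body diagonal, so √3·a = 4r, so r = 0.4330 × a = 2.47 Å.

2.47 Å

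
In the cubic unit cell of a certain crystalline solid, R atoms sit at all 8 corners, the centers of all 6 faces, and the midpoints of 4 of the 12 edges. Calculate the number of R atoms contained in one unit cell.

Corner atoms are shared by 8 cells (1/8 each), face atoms by 2 (1/2 each), edge atoms by 4 (1/4 each).
Net atoms = 8 × 1/8 + 6 × 1/2 + 4 × 1/4 = 1 + 3 + 1 = 5.

5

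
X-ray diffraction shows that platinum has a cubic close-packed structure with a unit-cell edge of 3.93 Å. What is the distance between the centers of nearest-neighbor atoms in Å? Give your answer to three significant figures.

2.78 Å

In an FCC structure, atoms touch along the face diagonal, so √2·a = 4r; the nearest-neighbor distance equals 2r = 0.7071·a.
d = 0.7071 × 3.93 = 2.78 Å.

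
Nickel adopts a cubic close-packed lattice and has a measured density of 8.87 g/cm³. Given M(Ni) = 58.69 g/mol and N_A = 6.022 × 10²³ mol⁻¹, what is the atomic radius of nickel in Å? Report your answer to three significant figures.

1.25 Å

For an FCC cell (Z = 4), a³ = Z·M/(N_A·ρ) = 4 × 58.69 / (6.022 × 10²³ × 8.870) = 4.395 × 10^-23 cm³, so a = 3.529 × 10^-8 cm = 3.529 Å.
Atoms touch along the face diagonal, so √2·a = 4r, so r = 0.3536 × a = 1.25 Å.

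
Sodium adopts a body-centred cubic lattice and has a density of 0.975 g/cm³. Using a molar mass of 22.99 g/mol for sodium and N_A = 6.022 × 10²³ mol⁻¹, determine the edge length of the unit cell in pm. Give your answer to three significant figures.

With Z = 2 atoms per BCC cell, a³ = Z·M/(N_A·ρ) = 2 × 22.99 / (6.022 × 10²³ × 0.9750 g/cm³) = 7.831 × 10^-23 cm³.
a = (7.831 × 10^-23)^(1/3) = 4.278 × 10^-8 cm = 428 pm.

428 pm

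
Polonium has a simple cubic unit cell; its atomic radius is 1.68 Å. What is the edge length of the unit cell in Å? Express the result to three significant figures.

3.36 Å

In a simple cubic lattice, atoms touch along the cell edge, so a = 2r.
a = 2r = 2 × 1.68 = 3.36 Å.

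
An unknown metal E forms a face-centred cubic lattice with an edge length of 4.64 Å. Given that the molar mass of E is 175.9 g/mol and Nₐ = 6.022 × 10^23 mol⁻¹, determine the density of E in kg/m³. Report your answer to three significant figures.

11700 kg/m³

An FCC unit cell contains Z = 4 atoms.
Cell volume: a³ = (4.64 Å)³ = (4.640 × 10^-8 cm)³ = 9.990 × 10^-23 cm³.
ρ = Z·M/(N_A·a³) = 4 × 175.9 / (6.022 × 10²³ × 9.990 × 10^-23) = 11.70 g/cm³ = 11700 kg/m³.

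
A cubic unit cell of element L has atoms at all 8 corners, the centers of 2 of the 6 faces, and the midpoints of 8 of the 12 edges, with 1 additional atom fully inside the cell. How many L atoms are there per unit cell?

Corner atoms are shared by 8 cells (1/8 each), face atoms by 2 (1/2 each), edge atoms by 4 (1/4 each), interior atoms are unshared.
Net atoms = 8 × 1/8 + 2 × 1/2 + 8 × 1/4 + 1 = 1 + 1 + 2 + 1 = 5.

5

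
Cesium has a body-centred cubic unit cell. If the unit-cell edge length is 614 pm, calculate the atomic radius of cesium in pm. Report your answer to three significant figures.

In a BCC lattice, atoms touch along the body diagonal, so √3·a = 4r.
r = √3·a/4 = 1.7321 × 614 / 4 = 266 pm.

266 pm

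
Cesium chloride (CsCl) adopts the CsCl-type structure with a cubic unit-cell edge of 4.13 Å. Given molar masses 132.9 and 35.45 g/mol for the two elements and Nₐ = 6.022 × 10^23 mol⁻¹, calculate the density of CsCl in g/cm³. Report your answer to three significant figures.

3.97 g/cm³

The CsCl-type structure contains Z = 1 formula unit per cell; M(CsCl) = 132.9 + 35.45 = 168.35 g/mol.
a³ = (4.130 × 10^-8 cm)³ = 7.044 × 10^-23 cm³.
ρ = 1 × 168.35 / (6.022 × 10²³ × 7.044 × 10^-23) = 3.968 g/cm³.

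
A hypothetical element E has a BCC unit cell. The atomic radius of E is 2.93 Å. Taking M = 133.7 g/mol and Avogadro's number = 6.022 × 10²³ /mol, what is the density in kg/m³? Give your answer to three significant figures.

1430 kg/m³

In a BCC lattice, atoms touch along the body diagonal, so √3·a = 4r, giving a = 6.767 Å = 6.767 × 10^-8 cm.
With Z = 2, ρ = Z·M/(N_A·a³) = 2 × 133.7 / (6.022 × 10²³ × 3.098 × 10^-22) = 1.433 g/cm³ = 1430 kg/m³.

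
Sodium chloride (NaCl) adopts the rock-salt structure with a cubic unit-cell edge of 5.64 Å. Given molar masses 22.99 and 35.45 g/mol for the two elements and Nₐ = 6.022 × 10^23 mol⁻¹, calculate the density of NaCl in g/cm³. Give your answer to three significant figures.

The rock-salt structure contains Z = 4 formula units per cell; M(NaCl) = 22.99 + 35.45 = 58.44 g/mol.
a³ = (5.640 × 10^-8 cm)³ = 1.794 × 10^-22 cm³.
ρ = 4 × 58.44 / (6.022 × 10²³ × 1.794 × 10^-22) = 2.164 g/cm³.

2.16 g/cm³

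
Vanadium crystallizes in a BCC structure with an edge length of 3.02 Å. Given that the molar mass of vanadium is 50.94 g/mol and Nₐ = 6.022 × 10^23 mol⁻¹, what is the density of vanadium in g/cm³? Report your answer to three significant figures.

A BCC unit cell contains Z = 2 atoms.
Cell volume: a³ = (3.02 Å)³ = (3.020 × 10^-8 cm)³ = 2.754 × 10^-23 cm³.
ρ = Z·M/(N_A·a³) = 2 × 50.94 / (6.022 × 10²³ × 2.754 × 10^-23) = 6.142 g/cm³.

6.14 g/cm³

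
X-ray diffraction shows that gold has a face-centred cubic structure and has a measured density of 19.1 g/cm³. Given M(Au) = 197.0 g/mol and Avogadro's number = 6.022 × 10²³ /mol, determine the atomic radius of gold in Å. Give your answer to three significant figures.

1.45 Å

For an FCC cell (Z = 4), a³ = Z·M/(N_A·ρ) = 4 × 197.0 / (6.022 × 10²³ × 19.10) = 6.851 × 10^-23 cm³, so a = 4.092 × 10^-8 cm = 4.092 Å.
Atoms touch along the face diagonal, so √2·a = 4r, so r = 0.3536 × a = 1.45 Å.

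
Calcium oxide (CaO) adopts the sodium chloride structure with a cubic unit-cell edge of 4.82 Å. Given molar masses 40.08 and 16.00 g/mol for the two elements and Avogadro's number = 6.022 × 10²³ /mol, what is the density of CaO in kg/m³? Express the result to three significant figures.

3330 kg/m³

The sodium chloride structure contains Z = 4 formula units per cell; M(CaO) = 40.08 + 16.00 = 56.08 g/mol.
a³ = (4.820 × 10^-8 cm)³ = 1.120 × 10^-22 cm³.
ρ = 4 × 56.08 / (6.022 × 10²³ × 1.120 × 10^-22) = 3.326 g/cm³ = 3330 kg/m³.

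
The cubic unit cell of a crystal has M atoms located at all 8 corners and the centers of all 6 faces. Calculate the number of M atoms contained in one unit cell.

Corner atoms are shared by 8 cells (1/8 each), face atoms by 2 (1/2 each).
Net atoms = 8 × 1/8 + 6 × 1/2 = 1 + 3 = 4.

4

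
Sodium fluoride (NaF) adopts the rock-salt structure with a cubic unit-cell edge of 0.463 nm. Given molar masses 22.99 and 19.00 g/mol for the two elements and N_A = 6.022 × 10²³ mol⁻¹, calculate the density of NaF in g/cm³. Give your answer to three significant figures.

2.81 g/cm³

The rock-salt structure contains Z = 4 formula units per cell; M(NaF) = 22.99 + 19.00 = 41.99 g/mol.
a³ = (4.630 × 10^-8 cm)³ = 9.925 × 10^-23 cm³.
ρ = 4 × 41.99 / (6.022 × 10²³ × 9.925 × 10^-23) = 2.810 g/cm³.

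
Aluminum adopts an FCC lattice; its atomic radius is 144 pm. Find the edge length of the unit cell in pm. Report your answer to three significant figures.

407 pm

In an FCC lattice, atoms touch along the face diagonal, so √2·a = 4r.
a = 4r/√2 = 4 × 144 / 1.4142 = 407 pm.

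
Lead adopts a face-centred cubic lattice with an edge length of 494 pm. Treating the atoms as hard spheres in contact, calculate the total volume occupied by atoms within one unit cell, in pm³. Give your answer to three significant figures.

8.93 × 10^7 pm³

In an FCC lattice atoms touch along the face diagonal, so √2·a = 4r, so r = 0.3536a = 174.7 pm.
V_atoms = Z × (4/3)πr³ = 4 × (4/3)π × (174.7)³ = 8.93 × 10^7 pm³.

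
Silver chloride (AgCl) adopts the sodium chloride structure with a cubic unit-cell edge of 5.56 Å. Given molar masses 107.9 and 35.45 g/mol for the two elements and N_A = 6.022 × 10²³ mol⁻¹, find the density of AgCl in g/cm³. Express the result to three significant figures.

The sodium chloride structure contains Z = 4 formula units per cell; M(AgCl) = 107.9 + 35.45 = 143.35 g/mol.
a³ = (5.560 × 10^-8 cm)³ = 1.719 × 10^-22 cm³.
ρ = 4 × 143.35 / (6.022 × 10²³ × 1.719 × 10^-22) = 5.540 g/cm³.

5.54 g/cm³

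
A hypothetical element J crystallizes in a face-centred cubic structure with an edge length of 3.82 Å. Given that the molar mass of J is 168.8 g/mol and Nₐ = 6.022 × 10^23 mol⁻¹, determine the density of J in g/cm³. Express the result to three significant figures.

An FCC unit cell contains Z = 4 atoms.
Cell volume: a³ = (3.82 Å)³ = (3.820 × 10^-8 cm)³ = 5.574 × 10^-23 cm³.
ρ = Z·M/(N_A·a³) = 4 × 168.8 / (6.022 × 10²³ × 5.574 × 10^-23) = 20.11 g/cm³.

20.1 g/cm³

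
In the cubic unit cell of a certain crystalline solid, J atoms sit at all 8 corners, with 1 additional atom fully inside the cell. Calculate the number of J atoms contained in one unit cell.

2

Corner atoms are shared by 8 cells (1/8 each), interior atoms are unshared.
Net atoms = 8 × 1/8 + 1 = 1 + 1 = 2.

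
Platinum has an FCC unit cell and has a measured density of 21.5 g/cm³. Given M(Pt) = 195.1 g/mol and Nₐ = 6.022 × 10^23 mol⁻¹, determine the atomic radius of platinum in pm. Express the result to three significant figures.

For an FCC cell (Z = 4), a³ = Z·M/(N_A·ρ) = 4 × 195.1 / (6.022 × 10²³ × 21.50) = 6.028 × 10^-23 cm³, so a = 3.921 × 10^-8 cm = 392.1 pm.
Atoms touch along the face diagonal, so √2·a = 4r, so r = 0.3536 × a = 139 pm.

139 pm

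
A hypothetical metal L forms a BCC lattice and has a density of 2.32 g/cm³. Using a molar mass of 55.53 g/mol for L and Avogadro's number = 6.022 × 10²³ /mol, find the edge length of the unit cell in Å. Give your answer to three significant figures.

4.30 Å

With Z = 2 atoms per BCC cell, a³ = Z·M/(N_A·ρ) = 2 × 55.53 / (6.022 × 10²³ × 2.320 g/cm³) = 7.949 × 10^-23 cm³.
a = (7.949 × 10^-23)^(1/3) = 4.300 × 10^-8 cm = 4.30 Å.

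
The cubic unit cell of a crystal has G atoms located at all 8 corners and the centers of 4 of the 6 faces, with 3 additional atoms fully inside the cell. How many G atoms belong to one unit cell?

6

Corner atoms are shared by 8 cells (1/8 each), face atoms by 2 (1/2 each), interior atoms are unshared.
Net atoms = 8 × 1/8 + 4 × 1/2 + 3 = 1 + 2 + 3 = 6.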